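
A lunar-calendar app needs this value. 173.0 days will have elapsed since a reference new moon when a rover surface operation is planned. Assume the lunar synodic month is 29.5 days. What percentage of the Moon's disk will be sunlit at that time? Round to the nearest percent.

17%

173.0 d spans 5 complete synodic months (5 × 29.5 = 147.50 d) plus 25.50 d.
The Moon has covered 25.50/29.5 of its cycle, so θ ≈ 360° × 25.50/29.5 = 311.2°.
With cos θ = 0.659, the lit fraction is (1 − 0.659)/2 ≈ 0.171, so 17%.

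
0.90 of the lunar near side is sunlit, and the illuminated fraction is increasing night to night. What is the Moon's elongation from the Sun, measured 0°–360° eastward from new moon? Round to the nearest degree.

143°

cos θ = 1 − 2f = -0.800, giving a principal value of 143.1°.
Waxing ⇒ before full, so θ = 143.1°.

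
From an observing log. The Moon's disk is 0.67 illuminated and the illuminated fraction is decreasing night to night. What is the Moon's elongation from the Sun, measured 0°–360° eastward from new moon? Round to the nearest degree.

cos θ = 1 − 2f = -0.340, giving a principal value of 109.9°.
A waning Moon lies in 180°–360°, so θ = 360° − 109.9° = 250.1°.

250°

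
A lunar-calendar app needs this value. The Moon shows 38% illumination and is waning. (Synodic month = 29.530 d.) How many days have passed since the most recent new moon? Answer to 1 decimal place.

23.3 days

cos θ = 1 − 2f = 0.240, giving a principal value of 76.1°.
A waning Moon lies in 180°–360°, so θ = 360° − 76.1° = 283.9°.
Age = 29.530 × 283.9°/360° ≈ 23.29 days.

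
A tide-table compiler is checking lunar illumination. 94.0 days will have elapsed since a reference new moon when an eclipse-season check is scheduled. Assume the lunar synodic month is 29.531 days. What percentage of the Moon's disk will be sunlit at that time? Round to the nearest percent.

30%

94.0/29.531 = 3.183 lunations, so 3 complete cycles and 5.41 d into the next.
The Moon has covered 5.41/29.531 of its cycle, so θ ≈ 360° × 5.41/29.531 = 65.9°.
cos 65.9° = 0.408, so f = (1 − 0.408)/2 = 0.296, so 30%.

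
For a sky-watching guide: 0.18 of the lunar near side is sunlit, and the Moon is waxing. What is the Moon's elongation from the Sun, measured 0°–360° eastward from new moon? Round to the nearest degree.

cos θ = 1 − 2f = 0.640, giving a principal value of 50.2°.
Before full moon the principal value applies: θ = 50.2°.

50°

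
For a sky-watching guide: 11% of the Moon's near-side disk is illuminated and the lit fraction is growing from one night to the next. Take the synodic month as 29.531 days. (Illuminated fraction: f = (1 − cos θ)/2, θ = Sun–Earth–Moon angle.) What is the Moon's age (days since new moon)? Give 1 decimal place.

From f = (1 − cos θ)/2: cos θ = 1 − 2×0.11 = 0.780; arccos → 38.7°.
The Moon is waxing (0°–180°), so θ = 38.7° directly.
Age = 29.531 × 38.7°/360° ≈ 3.18 days.

3.2 days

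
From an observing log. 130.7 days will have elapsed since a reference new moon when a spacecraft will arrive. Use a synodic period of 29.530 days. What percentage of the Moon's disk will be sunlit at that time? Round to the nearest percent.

95%

130.7 d spans 4 complete synodic months (4 × 29.530 = 118.12 d) plus 12.58 d.
The Moon has covered 12.58/29.530 of its cycle, so θ ≈ 360° × 12.58/29.530 = 153.4°.
With cos θ = (-0.894), the lit fraction is (1 − (-0.894))/2 ≈ 0.947, so 95%.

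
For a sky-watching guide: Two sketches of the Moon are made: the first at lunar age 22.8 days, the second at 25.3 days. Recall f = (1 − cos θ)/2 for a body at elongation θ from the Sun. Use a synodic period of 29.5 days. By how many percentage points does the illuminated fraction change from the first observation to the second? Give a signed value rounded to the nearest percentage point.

First observation: θ = 360°·22.8/29.5 = 278.2°, so f = 0.428.
Second observation: θ = 308.7°, f = 0.187.
Δf = 0.187 − 0.428 = -0.241, i.e. -24 pp.

-24 pp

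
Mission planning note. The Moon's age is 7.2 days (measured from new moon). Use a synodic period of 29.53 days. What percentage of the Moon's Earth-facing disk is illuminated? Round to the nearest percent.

48%

Elongation θ = 360° × 7.2/29.53 ≈ 87.8°.
Illuminated fraction = (1 − cos 87.8°)/2 = (1 − 0.039)/2 ≈ 0.481, so 48%.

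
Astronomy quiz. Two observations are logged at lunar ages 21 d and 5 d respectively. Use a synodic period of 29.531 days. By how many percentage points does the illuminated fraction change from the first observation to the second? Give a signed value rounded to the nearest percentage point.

-36 pp

First observation: θ = 360°·21/29.531 = 256.0°, so f = 0.621.
Second observation: θ = 61.0°, f = 0.257.
Δf = 0.257 − 0.621 = -0.364, i.e. -36 pp.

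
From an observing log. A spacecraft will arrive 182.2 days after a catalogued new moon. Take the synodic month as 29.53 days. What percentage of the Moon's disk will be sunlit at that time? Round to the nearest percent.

182.2/29.53 = 6.170 lunations, so 6 complete cycles and 5.02 d into the next.
Phase angle: θ = 360°·(5.02 d)/(29.53 d) = 61.2°.
With cos θ = 0.482, the lit fraction is (1 − 0.482)/2 ≈ 0.259, so 26%.

26%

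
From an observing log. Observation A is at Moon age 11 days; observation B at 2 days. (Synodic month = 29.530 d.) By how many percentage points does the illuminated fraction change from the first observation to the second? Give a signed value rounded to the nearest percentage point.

θ₁ = 360° × 11/29.530 = 134.1°, f₁ = (1 − cos θ₁)/2 = 0.848.
θ₂ = 360° × 2/29.530 = 24.4°, f₂ = (1 − cos θ₂)/2 = 0.045.
Change = f₂ − f₁ = -0.803 → -80 percentage points.

-80 pp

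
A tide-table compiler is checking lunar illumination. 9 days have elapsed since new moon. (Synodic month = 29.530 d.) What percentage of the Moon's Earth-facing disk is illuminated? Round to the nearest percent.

67%

Phase angle: θ = 360°·(9 d)/(29.530 d) = 109.7°.
Illuminated fraction = (1 − cos 109.7°)/2 = (1 − (-0.337))/2 ≈ 0.669, so 67%.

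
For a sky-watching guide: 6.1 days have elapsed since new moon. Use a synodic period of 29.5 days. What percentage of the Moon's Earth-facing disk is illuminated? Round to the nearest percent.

37%

The Moon has covered 6.1/29.5 of its cycle, so θ ≈ 360° × 6.1/29.5 = 74.4°.
Illuminated fraction = (1 − cos 74.4°)/2 = (1 − 0.268)/2 ≈ 0.366, so 37%.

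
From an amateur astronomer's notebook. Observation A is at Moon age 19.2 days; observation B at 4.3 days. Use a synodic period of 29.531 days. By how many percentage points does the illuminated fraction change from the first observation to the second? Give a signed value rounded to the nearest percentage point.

θ₁ = 360° × 19.2/29.531 = 234.1°, f₁ = (1 − cos θ₁)/2 = 0.793.
θ₂ = 360° × 4.3/29.531 = 52.4°, f₂ = (1 − cos θ₂)/2 = 0.195.
Change = f₂ − f₁ = -0.598 → -60 percentage points.

-60 pp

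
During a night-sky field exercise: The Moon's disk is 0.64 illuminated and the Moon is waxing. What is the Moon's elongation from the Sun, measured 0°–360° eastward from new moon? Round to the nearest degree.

cos θ = 1 − 2f = -0.280, giving a principal value of 106.3°.
Waxing ⇒ before full, so θ = 106.3°.

106°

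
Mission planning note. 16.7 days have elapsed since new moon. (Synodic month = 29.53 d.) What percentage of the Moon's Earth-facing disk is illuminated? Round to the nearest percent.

Elongation θ = 360° × 16.7/29.53 ≈ 203.6°.
Illuminated fraction = (1 − cos 203.6°)/2 = (1 − (-0.916))/2 ≈ 0.958, so 96%.

96%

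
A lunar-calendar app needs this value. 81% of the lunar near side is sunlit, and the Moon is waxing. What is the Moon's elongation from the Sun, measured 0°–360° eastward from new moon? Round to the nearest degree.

128°

From f = (1 − cos θ)/2: cos θ = 1 − 2×0.81 = -0.620; arccos → 128.3°.
The Moon is waxing (0°–180°), so θ = 128.3° directly.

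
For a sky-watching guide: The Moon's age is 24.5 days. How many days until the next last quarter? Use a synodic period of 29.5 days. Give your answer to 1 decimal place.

27.1 days

Last quarter is 0.75 of the way through the cycle: age 0.75 × 29.5 = 22.125 d.
This lunation's last quarter (22.125 d) has passed, so add one period: 51.625 − 24.5 = 27.125 days.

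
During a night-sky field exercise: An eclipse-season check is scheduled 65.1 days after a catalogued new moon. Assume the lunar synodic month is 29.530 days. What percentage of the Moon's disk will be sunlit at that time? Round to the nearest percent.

65.1 d spans 2 complete synodic months (2 × 29.530 = 59.06 d) plus 6.04 d.
The Moon has covered 6.04/29.530 of its cycle, so θ ≈ 360° × 6.04/29.530 = 73.6°.
Illuminated fraction = (1 − cos 73.6°)/2 = (1 − 0.282)/2 ≈ 0.359, so 36%.

36%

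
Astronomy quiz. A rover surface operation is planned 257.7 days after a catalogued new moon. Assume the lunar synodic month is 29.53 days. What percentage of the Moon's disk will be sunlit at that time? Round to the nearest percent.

257.7 d spans 8 complete synodic months (8 × 29.53 = 236.24 d) plus 21.46 d.
Elongation θ = 360° × 21.46/29.53 ≈ 261.6°.
Illuminated fraction = (1 − cos 261.6°)/2 = (1 − (-0.146))/2 ≈ 0.573, so 57%.

57%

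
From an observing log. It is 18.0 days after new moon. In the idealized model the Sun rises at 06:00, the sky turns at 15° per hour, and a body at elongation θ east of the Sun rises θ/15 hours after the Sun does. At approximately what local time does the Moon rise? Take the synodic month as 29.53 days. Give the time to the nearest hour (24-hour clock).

21:00

The Moon has covered 18.0/29.53 of its cycle, so θ ≈ 360° × 18.0/29.53 = 219.4°.
The Moon trails the Sun by θ/15 = 219.4/15 ≈ 14.63 hours.
06:00 + 14.63 h ≈ 20:38 → 21:00 to the nearest hour.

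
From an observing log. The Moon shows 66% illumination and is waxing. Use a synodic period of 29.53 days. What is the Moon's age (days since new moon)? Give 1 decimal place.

8.9 days

cos θ = 1 − 2f = -0.320, giving a principal value of 108.7°.
The Moon is waxing (0°–180°), so θ = 108.7° directly.
That fraction of the synodic month is 108.7/360 × 29.53 d ≈ 8.91 d.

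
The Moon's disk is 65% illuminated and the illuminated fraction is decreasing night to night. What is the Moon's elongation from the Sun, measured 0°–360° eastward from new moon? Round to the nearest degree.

253°

Invert f = (1 − cos θ)/2 to get cos θ = 1 − 2(0.65) = -0.300, hence θ₀ = arccos -0.300 = 107.5°.
Since the Moon is past full (waning), take the reflex angle: θ = 360° − 107.5° = 252.5°.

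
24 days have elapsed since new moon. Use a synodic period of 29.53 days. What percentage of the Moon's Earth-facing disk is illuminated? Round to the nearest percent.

The Moon has covered 24/29.53 of its cycle, so θ ≈ 360° × 24/29.53 = 292.6°.
cos 292.6° = 0.384, so f = (1 − 0.384)/2 = 0.308, so 31%.

31%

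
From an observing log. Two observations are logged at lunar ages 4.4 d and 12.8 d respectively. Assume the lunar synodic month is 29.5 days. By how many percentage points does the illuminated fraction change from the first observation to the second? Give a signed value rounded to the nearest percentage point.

+75 percentage points

θ₁ = 360° × 4.4/29.5 = 53.7°, f₁ = (1 − cos θ₁)/2 = 0.204.
θ₂ = 360° × 12.8/29.5 = 156.2°, f₂ = (1 − cos θ₂)/2 = 0.957.
Change = f₂ − f₁ = +0.754 → +75 percentage points.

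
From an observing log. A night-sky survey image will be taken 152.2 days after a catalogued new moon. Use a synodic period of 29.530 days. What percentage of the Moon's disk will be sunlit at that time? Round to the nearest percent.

Reduce mod P: 152.2 − 5×29.530 = 4.55 d into the current lunation.
Elongation θ = 360° × 4.55/29.530 ≈ 55.5°.
Illuminated fraction = (1 − cos 55.5°)/2 = (1 − 0.567)/2 ≈ 0.217, so 22%.

22%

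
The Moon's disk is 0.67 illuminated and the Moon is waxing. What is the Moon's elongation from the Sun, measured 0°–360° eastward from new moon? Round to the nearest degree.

110°

Invert f = (1 − cos θ)/2 to get cos θ = 1 − 2(0.67) = -0.340, hence θ₀ = arccos -0.340 = 109.9°.
Before full moon the principal value applies: θ = 109.9°.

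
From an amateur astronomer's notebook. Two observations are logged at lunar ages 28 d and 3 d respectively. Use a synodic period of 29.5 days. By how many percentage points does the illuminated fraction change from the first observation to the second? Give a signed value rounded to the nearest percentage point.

+7 pp

First observation: θ = 360°·28/29.5 = 341.7°, so f = 0.025.
Second observation: θ = 36.6°, f = 0.099.
Δf = 0.099 − 0.025 = +0.073, i.e. +7 pp.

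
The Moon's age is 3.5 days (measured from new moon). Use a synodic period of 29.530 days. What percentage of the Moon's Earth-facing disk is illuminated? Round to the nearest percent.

13%

Elongation θ = 360° × 3.5/29.530 ≈ 42.7°.
With cos θ = 0.735, the lit fraction is (1 − 0.735)/2 ≈ 0.132, so 13%.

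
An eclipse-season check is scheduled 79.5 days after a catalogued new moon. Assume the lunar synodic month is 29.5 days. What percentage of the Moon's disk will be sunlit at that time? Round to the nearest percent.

79.5 d spans 2 complete synodic months (2 × 29.5 = 59.00 d) plus 20.50 d.
The Moon has covered 20.50/29.5 of its cycle, so θ ≈ 360° × 20.50/29.5 = 250.2°.
cos 250.2° = (-0.339), so f = (1 − (-0.339))/2 = 0.670, so 67%.

67%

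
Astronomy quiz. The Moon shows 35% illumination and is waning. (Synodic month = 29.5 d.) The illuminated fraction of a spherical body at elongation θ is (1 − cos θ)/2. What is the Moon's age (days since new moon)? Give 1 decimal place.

cos θ = 1 − 2f = 0.300, giving a principal value of 72.5°.
A waning Moon lies in 180°–360°, so θ = 360° − 72.5° = 287.5°.
That fraction of the synodic month is 287.5/360 × 29.5 d ≈ 23.56 d.

23.6 days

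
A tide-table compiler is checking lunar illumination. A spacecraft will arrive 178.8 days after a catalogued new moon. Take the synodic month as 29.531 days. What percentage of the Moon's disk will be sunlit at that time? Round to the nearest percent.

178.8/29.531 = 6.055 lunations, so 6 complete cycles and 1.61 d into the next.
Phase angle: θ = 360°·(1.61 d)/(29.531 d) = 19.7°.
Illuminated fraction = (1 − cos 19.7°)/2 = (1 − 0.942)/2 ≈ 0.029, so 3%.

3%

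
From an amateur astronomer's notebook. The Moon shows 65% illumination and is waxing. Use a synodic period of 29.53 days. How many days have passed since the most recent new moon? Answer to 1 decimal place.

From f = (1 − cos θ)/2: cos θ = 1 − 2×0.65 = -0.300; arccos → 107.5°.
Before full moon the principal value applies: θ = 107.5°.
At 360°/29.53 d per day, 107.5° corresponds to 8.81 days.

8.8 days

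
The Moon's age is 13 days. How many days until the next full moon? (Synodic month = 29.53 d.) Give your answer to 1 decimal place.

Full moon occurs at elongation 180°, i.e. at age 29.53 × 180/360 = 14.765 d.
That is 14.765 − 13 = 1.765 days ahead.

1.8 days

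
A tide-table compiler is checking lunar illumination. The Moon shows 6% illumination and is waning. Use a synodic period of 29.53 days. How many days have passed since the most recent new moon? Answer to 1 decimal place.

27.2 days

From f = (1 − cos θ)/2: cos θ = 1 − 2×0.06 = 0.880; arccos → 28.4°.
Waning ⇒ past full, so θ = 360° − 28.4° = 331.6°.
At 360°/29.53 d per day, 331.6° corresponds to 27.20 days.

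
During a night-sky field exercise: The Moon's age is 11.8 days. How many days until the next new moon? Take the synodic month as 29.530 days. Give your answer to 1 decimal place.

The next new moon completes the synodic month: 29.530 − 11.8 = 17.730 days.

17.7 days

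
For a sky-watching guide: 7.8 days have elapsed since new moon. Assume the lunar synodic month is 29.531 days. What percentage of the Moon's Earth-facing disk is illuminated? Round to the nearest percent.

The Moon has covered 7.8/29.531 of its cycle, so θ ≈ 360° × 7.8/29.531 = 95.1°.
Illuminated fraction = (1 − cos 95.1°)/2 = (1 − (-0.089))/2 ≈ 0.544, so 54%.

54%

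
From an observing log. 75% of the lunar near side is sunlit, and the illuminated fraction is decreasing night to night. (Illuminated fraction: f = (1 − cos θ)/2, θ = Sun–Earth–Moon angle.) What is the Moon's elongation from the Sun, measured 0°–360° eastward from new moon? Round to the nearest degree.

240°

Invert f = (1 − cos θ)/2 to get cos θ = 1 − 2(0.75) = -0.500, hence θ₀ = arccos -0.500 = 120.0°.
Since the Moon is past full (waning), take the reflex angle: θ = 360° − 120.0° = 240.0°.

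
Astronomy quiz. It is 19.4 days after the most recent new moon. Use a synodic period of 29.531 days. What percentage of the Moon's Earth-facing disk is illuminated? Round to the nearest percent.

78%

The Moon has covered 19.4/29.531 of its cycle, so θ ≈ 360° × 19.4/29.531 = 236.5°.
With cos θ = (-0.552), the lit fraction is (1 − (-0.552))/2 ≈ 0.776, so 78%.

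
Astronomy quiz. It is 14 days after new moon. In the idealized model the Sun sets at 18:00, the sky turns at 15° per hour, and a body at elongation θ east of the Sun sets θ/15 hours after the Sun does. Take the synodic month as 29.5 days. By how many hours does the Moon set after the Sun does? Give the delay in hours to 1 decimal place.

11.4 h

Elongation θ = 360° × 14/29.5 ≈ 170.8°.
At 15° of sky rotation per hour, 170.8° corresponds to a 11.39 h lag.
So the Moon sets 11.39 h after the Sun.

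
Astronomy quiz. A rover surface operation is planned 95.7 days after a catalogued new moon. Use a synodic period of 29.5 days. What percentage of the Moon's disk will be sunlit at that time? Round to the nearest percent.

48%

Reduce mod P: 95.7 − 3×29.5 = 7.20 d into the current lunation.
The Moon has covered 7.20/29.5 of its cycle, so θ ≈ 360° × 7.20/29.5 = 87.9°.
cos 87.9° = 0.037, so f = (1 − 0.037)/2 = 0.481, so 48%.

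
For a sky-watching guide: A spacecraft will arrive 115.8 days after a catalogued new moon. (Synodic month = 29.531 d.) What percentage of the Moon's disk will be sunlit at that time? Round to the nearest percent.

115.8 d spans 3 complete synodic months (3 × 29.531 = 88.59 d) plus 27.21 d.
Phase angle: θ = 360°·(27.21 d)/(29.531 d) = 331.7°.
Illuminated fraction = (1 − cos 331.7°)/2 = (1 − 0.880)/2 ≈ 0.060, so 6%.

6%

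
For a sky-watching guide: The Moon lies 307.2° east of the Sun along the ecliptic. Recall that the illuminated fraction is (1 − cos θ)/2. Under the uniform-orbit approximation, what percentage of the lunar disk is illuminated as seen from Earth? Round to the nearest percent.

20%

f = (1 − cos 307.2°)/2 = (1 − 0.605)/2 ≈ 0.198, i.e. 20%.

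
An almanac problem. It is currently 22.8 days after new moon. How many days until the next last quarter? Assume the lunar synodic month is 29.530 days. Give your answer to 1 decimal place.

28.9 days

Last quarter is 0.75 of the way through the cycle: age 0.75 × 29.530 = 22.148 d.
Already past this cycle's last quarter; the next is at 22.148 + 29.530 = 51.678 d, so 51.678 − 22.8 = 28.878 days.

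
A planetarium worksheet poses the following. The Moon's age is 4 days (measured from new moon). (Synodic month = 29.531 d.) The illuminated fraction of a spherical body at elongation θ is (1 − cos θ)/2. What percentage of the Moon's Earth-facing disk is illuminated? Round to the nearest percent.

The Moon has covered 4/29.531 of its cycle, so θ ≈ 360° × 4/29.531 = 48.8°.
cos 48.8° = 0.659, so f = (1 − 0.659)/2 = 0.170, so 17%.

17%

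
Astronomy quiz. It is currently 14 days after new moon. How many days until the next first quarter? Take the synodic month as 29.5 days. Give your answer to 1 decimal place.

First quarter occurs at elongation 90°, i.e. at age 29.5 × 90/360 = 7.375 d.
This lunation's first quarter (7.375 d) has passed, so add one period: 36.875 − 14 = 22.875 days.

22.9 days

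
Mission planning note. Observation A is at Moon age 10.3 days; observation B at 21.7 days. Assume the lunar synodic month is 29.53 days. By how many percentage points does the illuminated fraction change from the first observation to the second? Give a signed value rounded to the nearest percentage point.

First observation: θ = 360°·10.3/29.53 = 125.6°, so f = 0.791.
Second observation: θ = 264.5°, f = 0.548.
Δf = 0.548 − 0.791 = -0.243, i.e. -24 pp.

-24 pp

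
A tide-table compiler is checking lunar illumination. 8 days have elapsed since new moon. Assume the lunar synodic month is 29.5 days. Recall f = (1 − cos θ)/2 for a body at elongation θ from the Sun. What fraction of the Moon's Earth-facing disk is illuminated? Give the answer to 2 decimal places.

The Moon has covered 8/29.5 of its cycle, so θ ≈ 360° × 8/29.5 = 97.6°.
cos 97.6° = (-0.133), so f = (1 − (-0.133))/2 = 0.566.

0.57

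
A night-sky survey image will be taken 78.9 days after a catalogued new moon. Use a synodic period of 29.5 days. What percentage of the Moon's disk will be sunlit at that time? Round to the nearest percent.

78.9 d spans 2 complete synodic months (2 × 29.5 = 59.00 d) plus 19.90 d.
Phase angle: θ = 360°·(19.90 d)/(29.5 d) = 242.8°.
Illuminated fraction = (1 − cos 242.8°)/2 = (1 − (-0.456))/2 ≈ 0.728, so 73%.

73%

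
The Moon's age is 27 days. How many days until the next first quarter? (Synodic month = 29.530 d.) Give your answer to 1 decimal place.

First quarter occurs at elongation 90°, i.e. at age 29.530 × 90/360 = 7.383 d.
Already past this cycle's first quarter; the next is at 7.383 + 29.530 = 36.913 d, so 36.913 − 27 = 9.913 days.

9.9 days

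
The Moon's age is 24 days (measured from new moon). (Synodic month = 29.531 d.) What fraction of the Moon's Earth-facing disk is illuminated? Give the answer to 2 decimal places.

Elongation θ = 360° × 24/29.531 ≈ 292.6°.
Illuminated fraction = (1 − cos 292.6°)/2 = (1 − 0.384)/2 ≈ 0.308.

0.31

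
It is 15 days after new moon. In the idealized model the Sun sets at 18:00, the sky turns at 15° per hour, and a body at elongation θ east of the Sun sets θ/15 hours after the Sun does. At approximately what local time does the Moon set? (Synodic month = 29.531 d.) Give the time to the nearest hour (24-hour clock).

Elongation θ = 360° × 15/29.531 ≈ 182.9°.
The Moon trails the Sun by θ/15 = 182.9/15 ≈ 12.19 hours.
18:00 + 12.19 h ≈ 06:11 → 06:00 to the nearest hour.

06:00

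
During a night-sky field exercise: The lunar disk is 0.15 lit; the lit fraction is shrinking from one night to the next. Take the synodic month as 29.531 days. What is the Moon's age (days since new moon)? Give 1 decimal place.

cos θ = 1 − 2f = 0.700, giving a principal value of 45.6°.
Since the Moon is past full (waning), take the reflex angle: θ = 360° − 45.6° = 314.4°.
Age = 29.531 × 314.4°/360° ≈ 25.79 days.

25.8 days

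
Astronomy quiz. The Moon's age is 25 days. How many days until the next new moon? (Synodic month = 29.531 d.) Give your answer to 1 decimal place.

The next new moon completes the synodic month: 29.531 − 25 = 4.531 days.

4.5 days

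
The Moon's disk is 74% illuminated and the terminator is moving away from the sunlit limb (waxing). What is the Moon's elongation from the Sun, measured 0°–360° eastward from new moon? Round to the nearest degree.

cos θ = 1 − 2f = -0.480, giving a principal value of 118.7°.
The Moon is waxing (0°–180°), so θ = 118.7° directly.

119°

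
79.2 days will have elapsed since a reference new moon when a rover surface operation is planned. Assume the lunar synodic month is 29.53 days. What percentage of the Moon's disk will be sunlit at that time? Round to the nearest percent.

79.2 d spans 2 complete synodic months (2 × 29.53 = 59.06 d) plus 20.14 d.
Phase angle: θ = 360°·(20.14 d)/(29.53 d) = 245.5°.
With cos θ = (-0.414), the lit fraction is (1 − (-0.414))/2 ≈ 0.707, so 71%.

71%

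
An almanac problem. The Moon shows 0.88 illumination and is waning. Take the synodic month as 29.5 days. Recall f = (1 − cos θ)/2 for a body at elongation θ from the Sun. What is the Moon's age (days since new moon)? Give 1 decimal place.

18.1 days

cos θ = 1 − 2f = -0.760, giving a principal value of 139.5°.
A waning Moon lies in 180°–360°, so θ = 360° − 139.5° = 220.5°.
Age = 29.5 × 220.5°/360° ≈ 18.07 days.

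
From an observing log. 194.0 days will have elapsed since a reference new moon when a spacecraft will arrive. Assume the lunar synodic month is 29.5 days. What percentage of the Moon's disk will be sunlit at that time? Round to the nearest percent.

94%

Reduce mod P: 194.0 − 6×29.5 = 17.00 d into the current lunation.
Phase angle: θ = 360°·(17.00 d)/(29.5 d) = 207.5°.
cos 207.5° = (-0.887), so f = (1 − (-0.887))/2 = 0.944, so 94%.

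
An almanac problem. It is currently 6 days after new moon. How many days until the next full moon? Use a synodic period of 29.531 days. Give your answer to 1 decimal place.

8.8 days

Full moon occurs at elongation 180°, i.e. at age 29.531 × 180/360 = 14.765 d.
So 8.765 days remain (14.765 − 6).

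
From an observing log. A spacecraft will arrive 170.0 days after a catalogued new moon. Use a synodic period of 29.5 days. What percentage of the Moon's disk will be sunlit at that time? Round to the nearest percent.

46%

Reduce mod P: 170.0 − 5×29.5 = 22.50 d into the current lunation.
Elongation θ = 360° × 22.50/29.5 ≈ 274.6°.
With cos θ = 0.080, the lit fraction is (1 − 0.080)/2 ≈ 0.460, so 46%.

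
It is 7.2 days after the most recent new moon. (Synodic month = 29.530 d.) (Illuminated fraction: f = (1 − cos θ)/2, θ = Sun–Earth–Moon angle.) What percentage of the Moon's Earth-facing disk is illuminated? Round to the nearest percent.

The Moon has covered 7.2/29.530 of its cycle, so θ ≈ 360° × 7.2/29.530 = 87.8°.
Illuminated fraction = (1 − cos 87.8°)/2 = (1 − 0.039)/2 ≈ 0.481, so 48%.

48%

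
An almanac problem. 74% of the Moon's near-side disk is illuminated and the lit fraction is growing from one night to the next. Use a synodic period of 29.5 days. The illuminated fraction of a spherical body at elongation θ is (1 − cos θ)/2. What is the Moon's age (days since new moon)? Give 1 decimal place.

9.7 days

Invert f = (1 − cos θ)/2 to get cos θ = 1 − 2(0.74) = -0.480, hence θ₀ = arccos -0.480 = 118.7°.
Waxing ⇒ before full, so θ = 118.7°.
At 360°/29.5 d per day, 118.7° corresponds to 9.73 days.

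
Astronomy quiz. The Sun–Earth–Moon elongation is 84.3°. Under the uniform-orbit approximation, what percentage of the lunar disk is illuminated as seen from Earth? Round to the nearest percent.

f = (1 − cos 84.3°)/2 = (1 − 0.099)/2 ≈ 0.450, i.e. 45%.

45%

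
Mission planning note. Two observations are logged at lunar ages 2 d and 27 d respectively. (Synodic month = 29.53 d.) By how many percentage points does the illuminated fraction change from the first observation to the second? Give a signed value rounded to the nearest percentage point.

+3 pp

First observation: θ = 360°·2/29.53 = 24.4°, so f = 0.045.
Second observation: θ = 329.2°, f = 0.071.
Δf = 0.071 − 0.045 = +0.026, i.e. +3 pp.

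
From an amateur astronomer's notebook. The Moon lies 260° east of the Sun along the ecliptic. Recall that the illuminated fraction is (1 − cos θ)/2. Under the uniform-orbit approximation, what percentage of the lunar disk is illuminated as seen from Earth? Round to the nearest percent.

f = (1 − cos 260°)/2 = (1 − (-0.174))/2 ≈ 0.587, i.e. 59%.

59%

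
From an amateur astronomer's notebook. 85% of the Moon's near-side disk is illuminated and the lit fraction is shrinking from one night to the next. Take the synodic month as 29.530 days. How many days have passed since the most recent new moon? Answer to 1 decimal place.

18.5 days

cos θ = 1 − 2f = -0.700, giving a principal value of 134.4°.
Waning ⇒ past full, so θ = 360° − 134.4° = 225.6°.
That fraction of the synodic month is 225.6/360 × 29.530 d ≈ 18.50 d.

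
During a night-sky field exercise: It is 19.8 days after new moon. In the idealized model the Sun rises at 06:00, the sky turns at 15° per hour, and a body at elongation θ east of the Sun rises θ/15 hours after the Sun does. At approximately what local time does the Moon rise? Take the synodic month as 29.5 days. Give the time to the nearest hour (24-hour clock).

22:00

The Moon has covered 19.8/29.5 of its cycle, so θ ≈ 360° × 19.8/29.5 = 241.6°.
At 15° of sky rotation per hour, 241.6° corresponds to a 16.11 h lag.
06:00 + 16.11 h ≈ 22:07 → 22:00 to the nearest hour.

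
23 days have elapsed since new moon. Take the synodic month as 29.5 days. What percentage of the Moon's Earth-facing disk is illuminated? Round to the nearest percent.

Elongation θ = 360° × 23/29.5 ≈ 280.7°.
With cos θ = 0.185, the lit fraction is (1 − 0.185)/2 ≈ 0.407, so 41%.

41%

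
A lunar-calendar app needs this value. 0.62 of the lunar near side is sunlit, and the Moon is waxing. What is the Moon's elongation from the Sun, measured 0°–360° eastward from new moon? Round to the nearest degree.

104°

cos θ = 1 − 2f = -0.240, giving a principal value of 103.9°.
The Moon is waxing (0°–180°), so θ = 103.9° directly.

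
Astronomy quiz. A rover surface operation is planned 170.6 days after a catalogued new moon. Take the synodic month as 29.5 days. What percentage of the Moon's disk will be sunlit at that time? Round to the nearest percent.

170.6/29.5 = 5.783 lunations, so 5 complete cycles and 23.10 d into the next.
Phase angle: θ = 360°·(23.10 d)/(29.5 d) = 281.9°.
With cos θ = 0.206, the lit fraction is (1 − 0.206)/2 ≈ 0.397, so 40%.

40%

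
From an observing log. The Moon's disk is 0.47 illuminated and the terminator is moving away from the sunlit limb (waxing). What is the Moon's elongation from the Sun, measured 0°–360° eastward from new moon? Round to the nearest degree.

87°

Invert f = (1 − cos θ)/2 to get cos θ = 1 − 2(0.47) = 0.060, hence θ₀ = arccos 0.060 = 86.6°.
Waxing ⇒ before full, so θ = 86.6°.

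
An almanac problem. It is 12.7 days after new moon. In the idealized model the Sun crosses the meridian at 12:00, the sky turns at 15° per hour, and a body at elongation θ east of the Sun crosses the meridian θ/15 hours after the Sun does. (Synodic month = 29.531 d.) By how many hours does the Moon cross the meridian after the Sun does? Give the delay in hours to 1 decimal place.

The Moon has covered 12.7/29.531 of its cycle, so θ ≈ 360° × 12.7/29.531 = 154.8°.
Delay after the Sun = 154.8° / (15°/h) ≈ 10.32 h.
So the Moon crosses the meridian 10.32 h after the Sun.

10.3 h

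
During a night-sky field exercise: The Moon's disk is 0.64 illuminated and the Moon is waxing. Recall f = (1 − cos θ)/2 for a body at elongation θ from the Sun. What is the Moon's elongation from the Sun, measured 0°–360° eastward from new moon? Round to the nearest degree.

Invert f = (1 − cos θ)/2 to get cos θ = 1 − 2(0.64) = -0.280, hence θ₀ = arccos -0.280 = 106.3°.
The Moon is waxing (0°–180°), so θ = 106.3° directly.

106°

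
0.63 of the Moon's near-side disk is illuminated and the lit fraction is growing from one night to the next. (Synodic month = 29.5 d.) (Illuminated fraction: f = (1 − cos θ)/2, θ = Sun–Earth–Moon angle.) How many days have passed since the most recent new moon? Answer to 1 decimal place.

Invert f = (1 − cos θ)/2 to get cos θ = 1 − 2(0.63) = -0.260, hence θ₀ = arccos -0.260 = 105.1°.
Before full moon the principal value applies: θ = 105.1°.
At 360°/29.5 d per day, 105.1° corresponds to 8.61 days.

8.6 days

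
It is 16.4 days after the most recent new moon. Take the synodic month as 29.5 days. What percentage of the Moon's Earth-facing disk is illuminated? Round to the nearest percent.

97%

Phase angle: θ = 360°·(16.4 d)/(29.5 d) = 200.1°.
Illuminated fraction = (1 − cos 200.1°)/2 = (1 − (-0.939))/2 ≈ 0.969, so 97%.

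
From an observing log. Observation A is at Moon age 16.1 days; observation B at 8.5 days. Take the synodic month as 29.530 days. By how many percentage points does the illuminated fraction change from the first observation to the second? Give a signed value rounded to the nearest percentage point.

-36 percentage points

First observation: θ = 360°·16.1/29.530 = 196.3°, so f = 0.980.
Second observation: θ = 103.6°, f = 0.618.
Δf = 0.618 − 0.980 = -0.362, i.e. -36 pp.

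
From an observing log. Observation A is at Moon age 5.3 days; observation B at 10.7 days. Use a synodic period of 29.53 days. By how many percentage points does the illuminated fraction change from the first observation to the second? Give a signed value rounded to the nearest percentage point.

First observation: θ = 360°·5.3/29.53 = 64.6°, so f = 0.286.
Second observation: θ = 130.4°, f = 0.824.
Δf = 0.824 − 0.286 = +0.539, i.e. +54 pp.

+54 pp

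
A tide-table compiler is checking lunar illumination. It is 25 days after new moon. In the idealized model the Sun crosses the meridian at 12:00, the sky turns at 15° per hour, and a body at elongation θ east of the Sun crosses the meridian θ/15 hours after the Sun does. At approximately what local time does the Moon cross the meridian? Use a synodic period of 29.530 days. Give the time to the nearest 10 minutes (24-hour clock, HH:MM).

08:20

Phase angle: θ = 360°·(25 d)/(29.530 d) = 304.8°.
The Moon trails the Sun by θ/15 = 304.8/15 ≈ 20.32 hours.
12:00 + 20.318 h ≈ 08:19 → 08:20 to the nearest ten minutes.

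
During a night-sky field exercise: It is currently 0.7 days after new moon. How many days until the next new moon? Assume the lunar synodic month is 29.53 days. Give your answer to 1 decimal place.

28.8 days

The next new moon completes the synodic month: 29.53 − 0.7 = 28.830 days.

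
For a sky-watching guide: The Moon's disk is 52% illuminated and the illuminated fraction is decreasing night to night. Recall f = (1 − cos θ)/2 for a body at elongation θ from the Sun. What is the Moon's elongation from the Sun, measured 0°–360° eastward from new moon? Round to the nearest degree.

268°

cos θ = 1 − 2f = -0.040, giving a principal value of 92.3°.
Waning ⇒ past full, so θ = 360° − 92.3° = 267.7°.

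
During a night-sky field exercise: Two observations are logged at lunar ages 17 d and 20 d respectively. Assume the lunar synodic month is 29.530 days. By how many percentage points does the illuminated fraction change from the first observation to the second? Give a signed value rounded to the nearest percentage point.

-22 percentage points

First observation: θ = 360°·17/29.530 = 207.2°, so f = 0.945.
Second observation: θ = 243.8°, f = 0.721.
Δf = 0.721 − 0.945 = -0.224, i.e. -22 pp.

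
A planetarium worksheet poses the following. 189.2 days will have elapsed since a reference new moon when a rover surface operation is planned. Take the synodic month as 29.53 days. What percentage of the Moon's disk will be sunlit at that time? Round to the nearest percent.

189.2 d spans 6 complete synodic months (6 × 29.53 = 177.18 d) plus 12.02 d.
Phase angle: θ = 360°·(12.02 d)/(29.53 d) = 146.5°.
With cos θ = (-0.834), the lit fraction is (1 − (-0.834))/2 ≈ 0.917, so 92%.

92%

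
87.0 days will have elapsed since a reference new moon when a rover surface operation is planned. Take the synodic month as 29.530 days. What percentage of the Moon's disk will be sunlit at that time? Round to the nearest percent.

87.0 d spans 2 complete synodic months (2 × 29.530 = 59.06 d) plus 27.94 d.
The Moon has covered 27.94/29.530 of its cycle, so θ ≈ 360° × 27.94/29.530 = 340.6°.
Illuminated fraction = (1 − cos 340.6°)/2 = (1 − 0.943)/2 ≈ 0.028, so 3%.

3%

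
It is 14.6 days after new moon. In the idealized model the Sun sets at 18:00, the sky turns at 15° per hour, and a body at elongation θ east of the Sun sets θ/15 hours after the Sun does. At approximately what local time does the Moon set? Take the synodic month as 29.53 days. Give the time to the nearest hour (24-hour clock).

Phase angle: θ = 360°·(14.6 d)/(29.53 d) = 178.0°.
The Moon trails the Sun by θ/15 = 178.0/15 ≈ 11.87 hours.
18:00 + 11.87 h ≈ 05:52 → 06:00 to the nearest hour.

06:00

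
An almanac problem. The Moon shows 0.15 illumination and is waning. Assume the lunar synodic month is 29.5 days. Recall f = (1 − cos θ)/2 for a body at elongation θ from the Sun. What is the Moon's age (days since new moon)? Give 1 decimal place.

25.8 days

cos θ = 1 − 2f = 0.700, giving a principal value of 45.6°.
Waning ⇒ past full, so θ = 360° − 45.6° = 314.4°.
That fraction of the synodic month is 314.4/360 × 29.5 d ≈ 25.77 d.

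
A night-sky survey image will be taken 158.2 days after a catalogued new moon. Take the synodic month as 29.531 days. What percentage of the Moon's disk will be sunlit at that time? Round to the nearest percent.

81%

Reduce mod P: 158.2 − 5×29.531 = 10.54 d into the current lunation.
The Moon has covered 10.54/29.531 of its cycle, so θ ≈ 360° × 10.54/29.531 = 128.5°.
With cos θ = (-0.623), the lit fraction is (1 − (-0.623))/2 ≈ 0.812, so 81%.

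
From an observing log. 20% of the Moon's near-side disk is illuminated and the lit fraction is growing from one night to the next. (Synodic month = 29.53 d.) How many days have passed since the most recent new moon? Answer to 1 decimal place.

Invert f = (1 − cos θ)/2 to get cos θ = 1 − 2(0.20) = 0.600, hence θ₀ = arccos 0.600 = 53.1°.
Before full moon the principal value applies: θ = 53.1°.
Age = 29.53 × 53.1°/360° ≈ 4.36 days.

4.4 days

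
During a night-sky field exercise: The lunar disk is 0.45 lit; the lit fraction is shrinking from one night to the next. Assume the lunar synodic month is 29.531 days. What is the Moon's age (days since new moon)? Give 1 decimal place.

22.6 days

Invert f = (1 − cos θ)/2 to get cos θ = 1 − 2(0.45) = 0.100, hence θ₀ = arccos 0.100 = 84.3°.
Waning ⇒ past full, so θ = 360° − 84.3° = 275.7°.
Age = 29.531 × 275.7°/360° ≈ 22.62 days.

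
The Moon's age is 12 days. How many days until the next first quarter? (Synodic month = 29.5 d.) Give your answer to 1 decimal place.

First quarter occurs at elongation 90°, i.e. at age 29.5 × 90/360 = 7.375 d.
Already past this cycle's first quarter; the next is at 7.375 + 29.5 = 36.875 d, so 36.875 − 12 = 24.875 days.

24.9 days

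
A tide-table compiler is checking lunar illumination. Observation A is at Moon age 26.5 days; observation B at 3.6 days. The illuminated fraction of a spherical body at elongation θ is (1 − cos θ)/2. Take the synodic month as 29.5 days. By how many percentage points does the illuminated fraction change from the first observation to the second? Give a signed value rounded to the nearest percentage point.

First observation: θ = 360°·26.5/29.5 = 323.4°, so f = 0.099.
Second observation: θ = 43.9°, f = 0.140.
Δf = 0.140 − 0.099 = +0.041, i.e. +4 pp.

+4 pp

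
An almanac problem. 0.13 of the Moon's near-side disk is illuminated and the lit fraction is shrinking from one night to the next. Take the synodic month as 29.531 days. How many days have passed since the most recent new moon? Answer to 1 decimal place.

Invert f = (1 − cos θ)/2 to get cos θ = 1 − 2(0.13) = 0.740, hence θ₀ = arccos 0.740 = 42.3°.
A waning Moon lies in 180°–360°, so θ = 360° − 42.3° = 317.7°.
Age = 29.531 × 317.7°/360° ≈ 26.06 days.

26.1 days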